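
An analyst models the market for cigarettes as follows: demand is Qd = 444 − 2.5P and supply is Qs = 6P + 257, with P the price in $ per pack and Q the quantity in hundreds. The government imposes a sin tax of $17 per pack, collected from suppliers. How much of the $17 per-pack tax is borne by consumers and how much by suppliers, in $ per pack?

Without the tax, 444 − 2.5P = 6P + 257 gives 8.5P = 187, so P* = $22 and Q* = 389.
With the tax collected from suppliers, supply shifts: Qs = 6(P − 17) + 257.
New equilibrium: consumers pay $34, suppliers receive $17, Q = 359. (Wedge: Pb − Ps = 17.)
Burden on consumers: $12; on suppliers: $5. (They sum to $17.)

Consumers bear $12 per pack; suppliers bear $5 per pack.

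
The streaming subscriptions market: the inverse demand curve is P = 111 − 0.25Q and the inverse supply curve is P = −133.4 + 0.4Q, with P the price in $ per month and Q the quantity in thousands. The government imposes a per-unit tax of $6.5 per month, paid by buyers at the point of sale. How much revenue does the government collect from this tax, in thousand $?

Tax revenue = $2379 thousand.

Inverting to Q(P) form: Qd = 444 − 4P; Qs = 2.5P + 333.5.
Before the tax: set 444 − 4P = 2.5P + 333.5 → P* = $17, Q* = 376.
With the tax collected from buyers, demand (in seller-price terms) shifts: Qd = 444 − 4(P + 6.5).
Solving gives Q = 366 with buyers paying $19.5 and sellers receiving $13 (the $6.5 wedge).
Revenue = t · Q = 6.5 · 366 = $2379.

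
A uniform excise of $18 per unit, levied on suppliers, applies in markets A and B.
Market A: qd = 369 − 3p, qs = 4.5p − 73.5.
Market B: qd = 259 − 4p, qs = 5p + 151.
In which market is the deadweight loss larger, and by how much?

Market B, by $68.4.

Market A: pre-tax p* = $59, q* = 192; post-tax q = 159.6; deadweight loss = $291.6.
Market B: pre-tax p* = $12, q* = 211; post-tax q = 171; deadweight loss = $360.
Difference: $291.6 vs $360 → market B is larger by $68.4.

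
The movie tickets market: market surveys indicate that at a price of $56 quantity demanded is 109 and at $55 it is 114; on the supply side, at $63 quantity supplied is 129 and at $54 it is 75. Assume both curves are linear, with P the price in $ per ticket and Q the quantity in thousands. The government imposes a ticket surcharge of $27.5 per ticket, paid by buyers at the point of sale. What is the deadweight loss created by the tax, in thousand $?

Demand slope: (114 − 109)/(55 − 56) = -5, so Qd = 389 − 5P.
Supply slope: (75 − 129)/(54 − 63) = 6, so Qs = 6P − 249.
Before the tax: set 389 − 5P = 6P − 249 → P* = $58, Q* = 99.
With the tax collected from buyers, demand (in seller-price terms) shifts: Qd = 389 − 5(P + 27.5).
New equilibrium: buyers pay $73, producers receive $45.5, Q = 24. (Wedge: Pb − Ps = 27.5.)
Quantity falls by |ΔQ| = |99 − 24| = 75.
DWL = ½ · t · |ΔQ| = ½ · 27.5 · 75 = $1031.25.

Deadweight loss = $1031.25 thousand.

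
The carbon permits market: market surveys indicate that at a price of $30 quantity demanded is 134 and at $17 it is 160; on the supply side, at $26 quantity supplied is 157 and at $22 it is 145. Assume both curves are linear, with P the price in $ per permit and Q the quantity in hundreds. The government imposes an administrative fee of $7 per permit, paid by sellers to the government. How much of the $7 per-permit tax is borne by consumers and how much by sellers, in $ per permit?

Demand slope: (160 − 134)/(17 − 30) = -2, so Qd = 194 − 2P.
Supply slope: (145 − 157)/(22 − 26) = 3, so Qs = 3P + 79.
Without the tax, 194 − 2P = 3P + 79 gives 5P = 115, so P* = $23 and Q* = 148.
With the tax collected from sellers, supply shifts: Qs = 3(P − 7) + 79.
New equilibrium: consumers pay $27.2, sellers receive $20.2, Q = 139.6. (Wedge: Pb − Ps = 7.)
Burden on consumers: $4.2; on sellers: $2.8. (They sum to $7.)

Consumers bear $4.2 per permit; sellers bear $2.8 per permit.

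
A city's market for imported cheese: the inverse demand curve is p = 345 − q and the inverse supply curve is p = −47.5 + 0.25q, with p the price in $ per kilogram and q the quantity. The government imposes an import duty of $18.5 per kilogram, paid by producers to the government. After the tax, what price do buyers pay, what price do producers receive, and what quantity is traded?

Buyers pay $45.8; producers receive $27.3; quantity = 299.2.

Rewrite in direct form: qd = 345 − p and qs = 4p + 190.
Without the tax, 345 − p = 4p + 190 gives 5p = 155, so p* = $31 and q* = 314.
With the tax collected from producers, supply shifts: qs = 4(p − 18.5) + 190.
Solving gives q = 299.2 with buyers paying $45.8 and producers receiving $27.3 (the $18.5 wedge).
The less price-elastic side of the market bears the larger share of a per-unit tax.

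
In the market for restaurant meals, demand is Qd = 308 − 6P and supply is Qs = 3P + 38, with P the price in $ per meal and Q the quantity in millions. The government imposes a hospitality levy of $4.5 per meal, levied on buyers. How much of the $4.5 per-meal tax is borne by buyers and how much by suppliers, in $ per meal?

Buyers bear $1.5 per meal; suppliers bear $3 per meal.

Without the tax, 308 − 6P = 3P + 38 gives 9P = 270, so P* = $30 and Q* = 128.
With the tax collected from buyers, demand (in seller-price terms) shifts: Qd = 308 − 6(P + 4.5).
New equilibrium: buyers pay $31.5, suppliers receive $27, Q = 119. (Wedge: Pb − Ps = 4.5.)
Burden on buyers: $1.5; on suppliers: $3. (They sum to $4.5.)
The less price-elastic side of the market bears the larger share of a per-unit tax.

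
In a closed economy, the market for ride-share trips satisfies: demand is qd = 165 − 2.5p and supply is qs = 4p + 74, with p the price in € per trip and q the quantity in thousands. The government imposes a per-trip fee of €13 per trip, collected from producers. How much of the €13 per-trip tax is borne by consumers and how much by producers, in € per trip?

Consumers bear €8 per trip; producers bear €5 per trip.

Without the tax, 165 − 2.5p = 4p + 74 gives 6.5p = 91, so p* = €14 and q* = 130.
With the tax collected from producers, supply shifts: qs = 4(p − 13) + 74.
Solving gives q = 110 with consumers paying €22 and producers receiving €9 (the €13 wedge).
Burden on consumers: €8; on producers: €5. (They sum to €13.)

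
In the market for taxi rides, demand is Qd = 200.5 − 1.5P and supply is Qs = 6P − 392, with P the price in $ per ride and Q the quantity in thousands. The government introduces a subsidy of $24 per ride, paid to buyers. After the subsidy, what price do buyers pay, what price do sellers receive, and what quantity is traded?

Without the subsidy, 200.5 − 1.5P = 6P − 392 gives 7.5P = 592.5, so P* = $79 and Q* = 82.
With a per-unit subsidy paid to buyers, each effectively pays P − 24, so demand becomes Qd = 200.5 − 1.5(P − 24).
New equilibrium: buyers pay $59.8, sellers receive $83.8, Q = 110.8. (Wedge: Pb − Ps = −24.)

Buyers pay $59.8; sellers receive $83.8; quantity = 110.8.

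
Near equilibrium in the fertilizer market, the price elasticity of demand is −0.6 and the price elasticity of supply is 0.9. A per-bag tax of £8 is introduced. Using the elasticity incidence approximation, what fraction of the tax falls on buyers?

Buyers' share ≈ 0.6.

Incidence ratio: buyers' share ≈ εs / (εs + |εd|) = 0.9 / (0.9 + 0.6) = 0.6.
Supply is the more elastic side, so buyers bear the larger share.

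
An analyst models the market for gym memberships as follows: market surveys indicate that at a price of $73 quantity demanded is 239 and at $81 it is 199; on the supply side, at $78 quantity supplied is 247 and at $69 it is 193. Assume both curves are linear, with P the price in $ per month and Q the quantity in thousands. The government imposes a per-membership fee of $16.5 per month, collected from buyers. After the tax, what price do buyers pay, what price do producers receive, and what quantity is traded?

Buyers pay $84; producers receive $67.5; quantity = 184.

Demand slope: (199 − 239)/(81 − 73) = -5, so Qd = 604 − 5P.
Supply slope: (193 − 247)/(69 − 78) = 6, so Qs = 6P − 221.
Before the tax: set 604 − 5P = 6P − 221 → P* = $75, Q* = 229.
With the tax collected from buyers, demand (in seller-price terms) shifts: Qd = 604 − 5(P + 16.5).
New equilibrium: buyers pay $84, producers receive $67.5, Q = 184. (Wedge: Pb − Ps = 16.5.)
The less price-elastic side of the market bears the larger share of a per-unit tax.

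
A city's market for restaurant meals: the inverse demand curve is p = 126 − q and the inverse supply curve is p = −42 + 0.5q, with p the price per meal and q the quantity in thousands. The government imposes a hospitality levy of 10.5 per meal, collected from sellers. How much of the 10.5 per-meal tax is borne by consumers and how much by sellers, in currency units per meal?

Consumers bear 7 per meal; sellers bear 3.5 per meal.

Rewrite in direct form: qd = 126 − p and qs = 2p + 84.
Before the tax: set 126 − p = 2p + 84 → p* = 14, q* = 112.
With the tax collected from sellers, supply shifts: qs = 2(p − 10.5) + 84.
Solving gives q = 105 with consumers paying 21 and sellers receiving 10.5 (the 10.5 wedge).
Burden on consumers: 7; on sellers: 3.5. (They sum to 10.5.)
The less price-elastic side of the market bears the larger share of a per-unit tax.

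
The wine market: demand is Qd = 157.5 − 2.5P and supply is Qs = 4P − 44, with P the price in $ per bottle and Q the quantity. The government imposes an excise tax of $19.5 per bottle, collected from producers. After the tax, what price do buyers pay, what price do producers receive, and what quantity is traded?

Buyers pay $43; producers receive $23.5; quantity = 50.

Without the tax, 157.5 − 2.5P = 4P − 44 gives 6.5P = 201.5, so P* = $31 and Q* = 80.
With the tax collected from producers, supply shifts: Qs = 4(P − 19.5) − 44.
New equilibrium: buyers pay $43, producers receive $23.5, Q = 50. (Wedge: Pb − Ps = 19.5.)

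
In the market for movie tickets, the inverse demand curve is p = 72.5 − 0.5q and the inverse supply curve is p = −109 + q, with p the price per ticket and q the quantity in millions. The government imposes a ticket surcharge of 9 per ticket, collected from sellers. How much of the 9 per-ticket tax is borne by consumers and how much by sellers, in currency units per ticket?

Rewrite in direct form: qd = 145 − 2p and qs = p + 109.
Without the tax, 145 − 2p = p + 109 gives 3p = 36, so p* = 12 and q* = 121.
With the tax collected from sellers, supply shifts: qs = (p − 9) + 109.
Solving gives q = 115 with consumers paying 15 and sellers receiving 6 (the 9 wedge).
Burden on consumers: 3; on sellers: 6. (They sum to 9.)
The less price-elastic side of the market bears the larger share of a per-unit tax.

Consumers bear 3 per ticket; sellers bear 6 per ticket.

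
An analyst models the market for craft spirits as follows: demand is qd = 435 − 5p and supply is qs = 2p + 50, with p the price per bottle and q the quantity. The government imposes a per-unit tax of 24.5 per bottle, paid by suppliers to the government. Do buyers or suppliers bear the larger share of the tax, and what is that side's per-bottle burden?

Suppliers bear the larger share: 17.5 per bottle.

Without the tax, 435 − 5p = 2p + 50 gives 7p = 385, so p* = 55 and q* = 160.
With the tax collected from suppliers, supply shifts: qs = 2(p − 24.5) + 50.
New equilibrium: buyers pay 62, suppliers receive 37.5, q = 125. (Wedge: pb − ps = 24.5.)
Per-bottle burden: buyers 7, suppliers 17.5.
Suppliers take the larger share because supply is less price-elastic here (demand slope 5 vs supply slope 2).
The less price-elastic side of the market bears the larger share of a per-unit tax.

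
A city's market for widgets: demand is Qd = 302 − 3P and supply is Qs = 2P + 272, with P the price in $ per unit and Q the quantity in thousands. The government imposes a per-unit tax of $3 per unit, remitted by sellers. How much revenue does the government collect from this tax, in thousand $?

Before the tax: set 302 − 3P = 2P + 272 → P* = $6, Q* = 284.
With the tax collected from sellers, supply shifts: Qs = 2(P − 3) + 272.
Solving gives Q = 280.4 with buyers paying $7.2 and sellers receiving $4.2 (the $3 wedge).
Revenue = t · Q = 3 · 280.4 = $841.2.

Tax revenue = $841.2 thousand.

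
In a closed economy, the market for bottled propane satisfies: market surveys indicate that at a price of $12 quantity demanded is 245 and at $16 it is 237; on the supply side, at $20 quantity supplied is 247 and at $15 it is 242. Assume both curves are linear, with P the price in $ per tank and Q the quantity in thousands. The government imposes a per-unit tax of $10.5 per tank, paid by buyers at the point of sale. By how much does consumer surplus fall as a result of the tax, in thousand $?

Consumer surplus falls by $831.25 thousand.

Demand slope: (237 − 245)/(16 − 12) = -2, so Qd = 269 − 2P.
Supply slope: (242 − 247)/(15 − 20) = 1, so Qs = P + 227.
Without the tax, 269 − 2P = P + 227 gives 3P = 42, so P* = $14 and Q* = 241.
With the tax collected from buyers, demand (in seller-price terms) shifts: Qd = 269 − 2(P + 10.5).
New equilibrium: buyers pay $17.5, suppliers receive $7, Q = 234. (Wedge: Pb − Ps = 10.5.)
ΔCS is the trapezoid between Q = 234 and Q = 241 of height $3.5: ½ · (241 + 234) · 3.5 = $831.25.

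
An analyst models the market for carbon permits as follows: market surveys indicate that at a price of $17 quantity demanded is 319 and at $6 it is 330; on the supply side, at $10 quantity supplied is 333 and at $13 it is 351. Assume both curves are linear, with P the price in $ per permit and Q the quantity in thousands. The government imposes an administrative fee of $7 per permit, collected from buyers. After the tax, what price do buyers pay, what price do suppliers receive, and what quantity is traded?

Buyers pay $15; suppliers receive $8; quantity = 321.

Demand slope: (330 − 319)/(6 − 17) = -1, so Qd = 336 − P.
Supply slope: (351 − 333)/(13 − 10) = 6, so Qs = 6P + 273.
Before the tax: set 336 − P = 6P + 273 → P* = $9, Q* = 327.
With the tax collected from buyers, demand (in seller-price terms) shifts: Qd = 336 − (P + 7).
Solving gives Q = 321 with buyers paying $15 and suppliers receiving $8 (the $7 wedge).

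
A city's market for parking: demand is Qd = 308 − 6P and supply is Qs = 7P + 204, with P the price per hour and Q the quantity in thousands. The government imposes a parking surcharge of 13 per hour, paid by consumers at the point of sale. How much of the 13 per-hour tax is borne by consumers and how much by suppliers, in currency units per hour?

Without the tax, 308 − 6P = 7P + 204 gives 13P = 104, so P* = 8 and Q* = 260.
With the tax collected from consumers, demand (in seller-price terms) shifts: Qd = 308 − 6(P + 13).
New equilibrium: consumers pay 15, suppliers receive 2, Q = 218. (Wedge: Pb − Ps = 13.)
Burden on consumers: 7; on suppliers: 6. (They sum to 13.)
The less price-elastic side of the market bears the larger share of a per-unit tax.

Consumers bear 7 per hour; suppliers bear 6 per hour.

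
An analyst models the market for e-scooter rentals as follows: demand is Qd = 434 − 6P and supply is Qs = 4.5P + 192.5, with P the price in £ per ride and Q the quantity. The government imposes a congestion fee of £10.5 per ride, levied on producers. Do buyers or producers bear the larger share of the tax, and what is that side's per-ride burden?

Before the tax: set 434 − 6P = 4.5P + 192.5 → P* = £23, Q* = 296.
With the tax collected from producers, supply shifts: Qs = 4.5(P − 10.5) + 192.5.
Solving gives Q = 269 with buyers paying £27.5 and producers receiving £17 (the £10.5 wedge).
Per-ride burden: buyers £4.5, producers £6.
Producers take the larger share because supply is less price-elastic here (demand slope 6 vs supply slope 4.5).
The less price-elastic side of the market bears the larger share of a per-unit tax.

Producers bear the larger share: £6 per ride.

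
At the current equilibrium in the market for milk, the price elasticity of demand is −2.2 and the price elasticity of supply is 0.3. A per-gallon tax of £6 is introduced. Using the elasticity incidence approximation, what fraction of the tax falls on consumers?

Consumers' share ≈ 0.12.

Incidence ratio: consumers' share ≈ εs / (εs + |εd|) = 0.3 / (0.3 + 2.2) = 0.12.
Supply is the less elastic side, so consumers bear the smaller share.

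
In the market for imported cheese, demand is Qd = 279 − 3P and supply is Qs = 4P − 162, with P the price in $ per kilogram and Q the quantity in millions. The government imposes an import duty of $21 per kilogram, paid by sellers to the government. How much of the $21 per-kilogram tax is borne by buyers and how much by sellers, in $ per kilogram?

Buyers bear $12 per kilogram; sellers bear $9 per kilogram.

Before the tax: set 279 − 3P = 4P − 162 → P* = $63, Q* = 90.
With the tax collected from sellers, supply shifts: Qs = 4(P − 21) − 162.
Solving gives Q = 54 with buyers paying $75 and sellers receiving $54 (the $21 wedge).
Burden on buyers: $12; on sellers: $9. (They sum to $21.)
The less price-elastic side of the market bears the larger share of a per-unit tax.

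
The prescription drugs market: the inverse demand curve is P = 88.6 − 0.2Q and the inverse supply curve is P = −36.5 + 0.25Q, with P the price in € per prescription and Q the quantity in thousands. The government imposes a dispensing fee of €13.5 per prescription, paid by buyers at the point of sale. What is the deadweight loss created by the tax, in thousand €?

Rewrite in direct form: Qd = 443 − 5P and Qs = 4P + 146.
Before the tax: set 443 − 5P = 4P + 146 → P* = €33, Q* = 278.
With the tax collected from buyers, demand (in seller-price terms) shifts: Qd = 443 − 5(P + 13.5).
Solving gives Q = 248 with buyers paying €39 and producers receiving €25.5 (the €13.5 wedge).
Quantity falls by |ΔQ| = |278 − 248| = 30.
DWL = ½ · t · |ΔQ| = ½ · 13.5 · 30 = €202.5.

Deadweight loss = €202.5 thousand.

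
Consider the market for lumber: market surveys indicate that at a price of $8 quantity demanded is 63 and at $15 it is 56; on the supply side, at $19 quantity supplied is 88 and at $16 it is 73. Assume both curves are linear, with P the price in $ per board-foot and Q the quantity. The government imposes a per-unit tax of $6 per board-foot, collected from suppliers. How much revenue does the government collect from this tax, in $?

Tax revenue = $318.

Demand slope: (56 − 63)/(15 − 8) = -1, so Qd = 71 − P.
Supply slope: (73 − 88)/(16 − 19) = 5, so Qs = 5P − 7.
Before the tax: set 71 − P = 5P − 7 → P* = $13, Q* = 58.
With the tax collected from suppliers, supply shifts: Qs = 5(P − 6) − 7.
New equilibrium: consumers pay $18, suppliers receive $12, Q = 53. (Wedge: Pb − Ps = 6.)
Revenue = t · Q = 6 · 53 = $318.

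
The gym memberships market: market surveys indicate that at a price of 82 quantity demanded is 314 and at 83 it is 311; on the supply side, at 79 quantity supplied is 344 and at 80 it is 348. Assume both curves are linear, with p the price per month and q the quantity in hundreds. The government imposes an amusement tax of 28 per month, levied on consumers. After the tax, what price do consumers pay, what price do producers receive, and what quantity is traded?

Demand slope: (311 − 314)/(83 − 82) = -3, so qd = 560 − 3p.
Supply slope: (348 − 344)/(80 − 79) = 4, so qs = 4p + 28.
Before the tax: set 560 − 3p = 4p + 28 → p* = 76, q* = 332.
With the tax collected from consumers, demand (in seller-price terms) shifts: qd = 560 − 3(p + 28).
Solving gives q = 284 with consumers paying 92 and producers receiving 64 (the 28 wedge).
The less price-elastic side of the market bears the larger share of a per-unit tax.

Consumers pay 92; producers receive 64; quantity = 284.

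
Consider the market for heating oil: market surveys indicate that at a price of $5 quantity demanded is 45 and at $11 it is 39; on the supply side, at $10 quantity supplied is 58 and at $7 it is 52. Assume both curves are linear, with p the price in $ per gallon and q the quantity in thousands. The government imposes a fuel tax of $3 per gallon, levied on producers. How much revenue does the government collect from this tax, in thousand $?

Demand slope: (39 − 45)/(11 − 5) = -1, so qd = 50 − p.
Supply slope: (52 − 58)/(7 − 10) = 2, so qs = 2p + 38.
Before the tax: set 50 − p = 2p + 38 → p* = $4, q* = 46.
With the tax collected from producers, supply shifts: qs = 2(p − 3) + 38.
New equilibrium: consumers pay $6, producers receive $3, q = 44. (Wedge: pb − ps = 3.)
Revenue = t · Q = 3 · 44 = $132.

Tax revenue = $132 thousand.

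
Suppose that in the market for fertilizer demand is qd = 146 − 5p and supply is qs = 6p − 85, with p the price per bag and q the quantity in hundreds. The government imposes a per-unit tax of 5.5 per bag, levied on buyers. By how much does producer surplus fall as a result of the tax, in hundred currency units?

Producer surplus falls by 83.75 hundred.

Without the tax, 146 − 5p = 6p − 85 gives 11p = 231, so p* = 21 and q* = 41.
With the tax collected from buyers, demand (in seller-price terms) shifts: qd = 146 − 5(p + 5.5).
Solving gives q = 26 with buyers paying 24 and suppliers receiving 18.5 (the 5.5 wedge).
ΔPS is the trapezoid between Q = 26 and Q = 41 of height 2.5: ½ · (41 + 26) · 2.5 = 83.75.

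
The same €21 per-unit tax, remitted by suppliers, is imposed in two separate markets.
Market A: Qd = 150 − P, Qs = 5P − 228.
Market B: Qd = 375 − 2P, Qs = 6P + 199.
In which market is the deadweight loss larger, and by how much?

Market B, by €147.

Market A: pre-tax P* = €63, Q* = 87; post-tax Q = 69.5; deadweight loss = €183.75.
Market B: pre-tax P* = €22, Q* = 331; post-tax Q = 299.5; deadweight loss = €330.75.
Difference: €183.75 vs €330.75 → market B is larger by €147.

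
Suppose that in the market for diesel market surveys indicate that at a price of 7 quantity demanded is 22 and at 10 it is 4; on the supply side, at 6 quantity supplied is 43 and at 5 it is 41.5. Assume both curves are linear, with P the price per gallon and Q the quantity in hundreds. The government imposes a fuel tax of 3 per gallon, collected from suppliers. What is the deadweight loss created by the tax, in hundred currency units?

Demand slope: (4 − 22)/(10 − 7) = -6, so Qd = 64 − 6P.
Supply slope: (41.5 − 43)/(5 − 6) = 1.5, so Qs = 1.5P + 34.
Before the tax: set 64 − 6P = 1.5P + 34 → P* = 4, Q* = 40.
With the tax collected from suppliers, supply shifts: Qs = 1.5(P − 3) + 34.
Solving gives Q = 36.4 with consumers paying 4.6 and suppliers receiving 1.6 (the 3 wedge).
Quantity falls by |ΔQ| = |40 − 36.4| = 3.6.
DWL = ½ · t · |ΔQ| = ½ · 3 · 3.6 = 5.4.

Deadweight loss = 5.4 hundred.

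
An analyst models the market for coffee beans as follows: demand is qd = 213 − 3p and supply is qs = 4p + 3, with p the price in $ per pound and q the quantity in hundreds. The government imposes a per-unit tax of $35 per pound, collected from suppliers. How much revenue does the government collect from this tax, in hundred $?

Without the tax, 213 − 3p = 4p + 3 gives 7p = 210, so p* = $30 and q* = 123.
With the tax collected from suppliers, supply shifts: qs = 4(p − 35) + 3.
Solving gives q = 63 with consumers paying $50 and suppliers receiving $15 (the $35 wedge).
Revenue = t · Q = 35 · 63 = $2205.

Tax revenue = $2205 hundred.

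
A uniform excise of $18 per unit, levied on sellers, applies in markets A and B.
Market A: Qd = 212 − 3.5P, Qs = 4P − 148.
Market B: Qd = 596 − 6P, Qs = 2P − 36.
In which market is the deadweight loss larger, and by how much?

Market A, by $59.4.

Market A: pre-tax P* = $48, Q* = 44; post-tax Q = 10.4; deadweight loss = $302.4.
Market B: pre-tax P* = $79, Q* = 122; post-tax Q = 95; deadweight loss = $243.
Difference: $302.4 vs $243 → market A is larger by $59.4.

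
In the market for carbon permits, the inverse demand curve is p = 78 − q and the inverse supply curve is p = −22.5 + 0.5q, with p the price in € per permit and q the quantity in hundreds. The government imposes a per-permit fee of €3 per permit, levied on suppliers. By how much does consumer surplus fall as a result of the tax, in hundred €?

Rewrite in direct form: qd = 78 − p and qs = 2p + 45.
Before the tax: set 78 − p = 2p + 45 → p* = €11, q* = 67.
With the tax collected from suppliers, supply shifts: qs = 2(p − 3) + 45.
New equilibrium: buyers pay €13, suppliers receive €10, q = 65. (Wedge: pb − ps = 3.)
ΔCS is the trapezoid between Q = 65 and Q = 67 of height €2: ½ · (67 + 65) · 2 = €132.

Consumer surplus falls by €132 hundred.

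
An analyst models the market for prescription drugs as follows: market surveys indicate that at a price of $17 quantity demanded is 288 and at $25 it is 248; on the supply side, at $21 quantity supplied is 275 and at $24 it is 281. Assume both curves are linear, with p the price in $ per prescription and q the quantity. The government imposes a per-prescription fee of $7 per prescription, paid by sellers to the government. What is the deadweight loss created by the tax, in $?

Demand slope: (248 − 288)/(25 − 17) = -5, so qd = 373 − 5p.
Supply slope: (281 − 275)/(24 − 21) = 2, so qs = 2p + 233.
Without the tax, 373 − 5p = 2p + 233 gives 7p = 140, so p* = $20 and q* = 273.
With the tax collected from sellers, supply shifts: qs = 2(p − 7) + 233.
Solving gives q = 263 with consumers paying $22 and sellers receiving $15 (the $7 wedge).
Quantity falls by |ΔQ| = |273 − 263| = 10.
DWL = ½ · t · |ΔQ| = ½ · 7 · 10 = $35.

Deadweight loss = $35.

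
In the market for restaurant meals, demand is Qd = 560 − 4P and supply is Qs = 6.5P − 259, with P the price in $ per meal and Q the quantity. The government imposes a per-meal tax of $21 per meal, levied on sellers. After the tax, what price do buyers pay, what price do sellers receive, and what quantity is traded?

Before the tax: set 560 − 4P = 6.5P − 259 → P* = $78, Q* = 248.
With the tax collected from sellers, supply shifts: Qs = 6.5(P − 21) − 259.
New equilibrium: buyers pay $91, sellers receive $70, Q = 196. (Wedge: Pb − Ps = 21.)

Buyers pay $91; sellers receive $70; quantity = 196.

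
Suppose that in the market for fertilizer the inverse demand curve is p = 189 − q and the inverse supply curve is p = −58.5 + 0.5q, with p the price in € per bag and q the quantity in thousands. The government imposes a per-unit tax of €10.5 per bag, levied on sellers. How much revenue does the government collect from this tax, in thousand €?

Rewrite in direct form: qd = 189 − p and qs = 2p + 117.
Without the tax, 189 − p = 2p + 117 gives 3p = 72, so p* = €24 and q* = 165.
With the tax collected from sellers, supply shifts: qs = 2(p − 10.5) + 117.
New equilibrium: consumers pay €31, sellers receive €20.5, q = 158. (Wedge: pb − ps = 10.5.)
Revenue = t · Q = 10.5 · 158 = €1659.

Tax revenue = €1659 thousand.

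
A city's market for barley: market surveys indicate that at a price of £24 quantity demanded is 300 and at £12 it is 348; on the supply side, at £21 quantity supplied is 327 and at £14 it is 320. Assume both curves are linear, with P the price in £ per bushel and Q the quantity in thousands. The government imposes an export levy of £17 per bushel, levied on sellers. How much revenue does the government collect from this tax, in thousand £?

Demand slope: (348 − 300)/(12 − 24) = -4, so Qd = 396 − 4P.
Supply slope: (320 − 327)/(14 − 21) = 1, so Qs = P + 306.
Without the tax, 396 − 4P = P + 306 gives 5P = 90, so P* = £18 and Q* = 324.
With the tax collected from sellers, supply shifts: Qs = (P − 17) + 306.
Solving gives Q = 310.4 with consumers paying £21.4 and sellers receiving £4.4 (the £17 wedge).
Revenue = t · Q = 17 · 310.4 = £5276.8.

Tax revenue = £5276.8 thousand.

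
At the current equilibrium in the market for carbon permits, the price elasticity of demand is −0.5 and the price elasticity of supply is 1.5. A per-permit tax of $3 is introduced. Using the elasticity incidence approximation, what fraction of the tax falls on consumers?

Incidence ratio: consumers' share ≈ εs / (εs + |εd|) = 1.5 / (1.5 + 0.5) = 0.75.
Supply is the more elastic side, so consumers bear the larger share.

Consumers' share ≈ 0.75.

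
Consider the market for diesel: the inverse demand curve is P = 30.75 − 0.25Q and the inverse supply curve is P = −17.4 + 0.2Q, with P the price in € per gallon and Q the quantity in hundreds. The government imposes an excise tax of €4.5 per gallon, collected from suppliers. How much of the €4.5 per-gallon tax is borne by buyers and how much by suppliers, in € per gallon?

Buyers bear €2.5 per gallon; suppliers bear €2 per gallon.

Inverting to Q(P) form: Qd = 123 − 4P; Qs = 5P + 87.
Before the tax: set 123 − 4P = 5P + 87 → P* = €4, Q* = 107.
With the tax collected from suppliers, supply shifts: Qs = 5(P − 4.5) + 87.
New equilibrium: buyers pay €6.5, suppliers receive €2, Q = 97. (Wedge: Pb − Ps = 4.5.)
Burden on buyers: €2.5; on suppliers: €2. (They sum to €4.5.)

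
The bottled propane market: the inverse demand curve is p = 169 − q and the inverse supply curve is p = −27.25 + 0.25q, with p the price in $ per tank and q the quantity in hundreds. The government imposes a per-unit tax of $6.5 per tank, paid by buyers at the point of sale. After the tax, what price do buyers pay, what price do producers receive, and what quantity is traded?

Buyers pay $17.2; producers receive $10.7; quantity = 151.8.

Rewrite in direct form: qd = 169 − p and qs = 4p + 109.
Without the tax, 169 − p = 4p + 109 gives 5p = 60, so p* = $12 and q* = 157.
With the tax collected from buyers, demand (in seller-price terms) shifts: qd = 169 − (p + 6.5).
New equilibrium: buyers pay $17.2, producers receive $10.7, q = 151.8. (Wedge: pb − ps = 6.5.)
The less price-elastic side of the market bears the larger share of a per-unit tax.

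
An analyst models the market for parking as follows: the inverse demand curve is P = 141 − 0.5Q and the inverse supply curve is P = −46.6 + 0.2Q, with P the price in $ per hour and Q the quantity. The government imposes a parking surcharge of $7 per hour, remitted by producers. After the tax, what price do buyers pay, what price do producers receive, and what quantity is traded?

Rewrite in direct form: Qd = 282 − 2P and Qs = 5P + 233.
Without the tax, 282 − 2P = 5P + 233 gives 7P = 49, so P* = $7 and Q* = 268.
With the tax collected from producers, supply shifts: Qs = 5(P − 7) + 233.
New equilibrium: buyers pay $12, producers receive $5, Q = 258. (Wedge: Pb − Ps = 7.)
The less price-elastic side of the market bears the larger share of a per-unit tax.

Buyers pay $12; producers receive $5; quantity = 258.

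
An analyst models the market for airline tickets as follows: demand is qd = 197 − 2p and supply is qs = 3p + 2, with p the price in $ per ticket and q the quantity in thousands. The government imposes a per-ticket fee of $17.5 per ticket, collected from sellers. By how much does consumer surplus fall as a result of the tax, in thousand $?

Consumer surplus falls by $1139.25 thousand.

Without the tax, 197 − 2p = 3p + 2 gives 5p = 195, so p* = $39 and q* = 119.
With the tax collected from sellers, supply shifts: qs = 3(p − 17.5) + 2.
New equilibrium: consumers pay $49.5, sellers receive $32, q = 98. (Wedge: pb − ps = 17.5.)
ΔCS is the trapezoid between Q = 98 and Q = 119 of height $10.5: ½ · (119 + 98) · 10.5 = $1139.25.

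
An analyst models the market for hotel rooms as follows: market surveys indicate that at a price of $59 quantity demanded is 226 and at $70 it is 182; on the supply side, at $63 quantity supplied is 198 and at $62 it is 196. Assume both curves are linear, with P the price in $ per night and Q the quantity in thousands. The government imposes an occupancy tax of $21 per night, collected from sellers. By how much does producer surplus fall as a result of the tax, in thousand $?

Producer surplus falls by $2632 thousand.

Demand slope: (182 − 226)/(70 − 59) = -4, so Qd = 462 − 4P.
Supply slope: (196 − 198)/(62 − 63) = 2, so Qs = 2P + 72.
Without the tax, 462 − 4P = 2P + 72 gives 6P = 390, so P* = $65 and Q* = 202.
With the tax collected from sellers, supply shifts: Qs = 2(P − 21) + 72.
New equilibrium: consumers pay $72, sellers receive $51, Q = 174. (Wedge: Pb − Ps = 21.)
ΔPS is the trapezoid between Q = 174 and Q = 202 of height $14: ½ · (202 + 174) · 14 = $2632.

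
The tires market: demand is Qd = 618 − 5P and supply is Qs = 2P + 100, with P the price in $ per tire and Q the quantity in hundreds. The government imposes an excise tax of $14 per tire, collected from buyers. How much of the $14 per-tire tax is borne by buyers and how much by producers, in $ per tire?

Buyers bear $4 per tire; producers bear $10 per tire.

Without the tax, 618 − 5P = 2P + 100 gives 7P = 518, so P* = $74 and Q* = 248.
With the tax collected from buyers, demand (in seller-price terms) shifts: Qd = 618 − 5(P + 14).
Solving gives Q = 228 with buyers paying $78 and producers receiving $64 (the $14 wedge).
Burden on buyers: $4; on producers: $10. (They sum to $14.)
The less price-elastic side of the market bears the larger share of a per-unit tax.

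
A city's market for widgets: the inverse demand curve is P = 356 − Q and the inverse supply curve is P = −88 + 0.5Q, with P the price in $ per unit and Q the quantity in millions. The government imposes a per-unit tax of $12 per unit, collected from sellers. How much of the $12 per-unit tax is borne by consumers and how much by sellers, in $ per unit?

Rewrite in direct form: Qd = 356 − P and Qs = 2P + 176.
Without the tax, 356 − P = 2P + 176 gives 3P = 180, so P* = $60 and Q* = 296.
With the tax collected from sellers, supply shifts: Qs = 2(P − 12) + 176.
New equilibrium: consumers pay $68, sellers receive $56, Q = 288. (Wedge: Pb − Ps = 12.)
Burden on consumers: $8; on sellers: $4. (They sum to $12.)

Consumers bear $8 per unit; sellers bear $4 per unit.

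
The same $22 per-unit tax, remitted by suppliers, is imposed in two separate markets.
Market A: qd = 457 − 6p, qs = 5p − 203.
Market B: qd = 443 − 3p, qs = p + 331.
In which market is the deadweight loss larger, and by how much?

Market A, by $478.5.

Market A: pre-tax p* = $60, q* = 97; post-tax q = 37; deadweight loss = $660.
Market B: pre-tax p* = $28, q* = 359; post-tax q = 342.5; deadweight loss = $181.5.
Difference: $660 vs $181.5 → market A is larger by $478.5.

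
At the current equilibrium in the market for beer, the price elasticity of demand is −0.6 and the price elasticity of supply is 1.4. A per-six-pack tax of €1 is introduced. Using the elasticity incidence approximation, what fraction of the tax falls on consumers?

Incidence ratio: consumers' share ≈ εs / (εs + |εd|) = 1.4 / (1.4 + 0.6) = 0.7.
Supply is the more elastic side, so consumers bear the larger share.

Consumers' share ≈ 0.7.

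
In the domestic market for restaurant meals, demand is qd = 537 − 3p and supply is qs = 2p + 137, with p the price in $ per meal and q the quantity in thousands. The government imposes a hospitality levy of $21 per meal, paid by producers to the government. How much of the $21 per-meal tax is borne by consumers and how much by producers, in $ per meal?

Consumers bear $8.4 per meal; producers bear $12.6 per meal.

Before the tax: set 537 − 3p = 2p + 137 → p* = $80, q* = 297.
With the tax collected from producers, supply shifts: qs = 2(p − 21) + 137.
Solving gives q = 271.8 with consumers paying $88.4 and producers receiving $67.4 (the $21 wedge).
Burden on consumers: $8.4; on producers: $12.6. (They sum to $21.)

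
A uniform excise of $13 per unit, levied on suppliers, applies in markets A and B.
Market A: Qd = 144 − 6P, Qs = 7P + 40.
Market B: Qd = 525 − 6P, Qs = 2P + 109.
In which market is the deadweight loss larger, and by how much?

Market A, by $146.25.

Market A: pre-tax P* = $8, Q* = 96; post-tax Q = 54; deadweight loss = $273.
Market B: pre-tax P* = $52, Q* = 213; post-tax Q = 193.5; deadweight loss = $126.75.
Difference: $273 vs $126.75 → market A is larger by $146.25.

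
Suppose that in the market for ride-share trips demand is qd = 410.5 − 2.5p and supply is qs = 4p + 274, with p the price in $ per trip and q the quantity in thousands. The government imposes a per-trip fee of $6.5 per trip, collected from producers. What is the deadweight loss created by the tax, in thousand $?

Deadweight loss = $32.5 thousand.

Before the tax: set 410.5 − 2.5p = 4p + 274 → p* = $21, q* = 358.
With the tax collected from producers, supply shifts: qs = 4(p − 6.5) + 274.
Solving gives q = 348 with consumers paying $25 and producers receiving $18.5 (the $6.5 wedge).
Quantity falls by |ΔQ| = |358 − 348| = 10.
DWL = ½ · t · |ΔQ| = ½ · 6.5 · 10 = $32.5.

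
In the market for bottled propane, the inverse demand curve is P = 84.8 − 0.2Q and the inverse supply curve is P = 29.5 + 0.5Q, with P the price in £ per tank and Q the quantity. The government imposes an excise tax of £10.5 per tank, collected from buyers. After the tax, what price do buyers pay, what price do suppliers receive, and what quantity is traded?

Inverting to Q(P) form: Qd = 424 − 5P; Qs = 2P − 59.
Without the tax, 424 − 5P = 2P − 59 gives 7P = 483, so P* = £69 and Q* = 79.
With the tax collected from buyers, demand (in seller-price terms) shifts: Qd = 424 − 5(P + 10.5).
Solving gives Q = 64 with buyers paying £72 and suppliers receiving £61.5 (the £10.5 wedge).
The less price-elastic side of the market bears the larger share of a per-unit tax.

Buyers pay £72; suppliers receive £61.5; quantity = 64.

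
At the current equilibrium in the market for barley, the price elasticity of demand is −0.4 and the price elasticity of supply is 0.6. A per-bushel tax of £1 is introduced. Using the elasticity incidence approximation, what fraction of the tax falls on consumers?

Consumers' share ≈ 0.6.

Incidence ratio: consumers' share ≈ εs / (εs + |εd|) = 0.6 / (0.6 + 0.4) = 0.6.
Supply is the more elastic side, so consumers bear the larger share.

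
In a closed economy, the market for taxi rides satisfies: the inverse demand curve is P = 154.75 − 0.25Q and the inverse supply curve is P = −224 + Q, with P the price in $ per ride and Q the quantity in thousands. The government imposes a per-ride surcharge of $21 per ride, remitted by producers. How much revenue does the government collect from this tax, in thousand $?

Inverting to Q(P) form: Qd = 619 − 4P; Qs = P + 224.
Before the tax: set 619 − 4P = P + 224 → P* = $79, Q* = 303.
With the tax collected from producers, supply shifts: Qs = (P − 21) + 224.
Solving gives Q = 286.2 with buyers paying $83.2 and producers receiving $62.2 (the $21 wedge).
Revenue = t · Q = 21 · 286.2 = $6010.2.

Tax revenue = $6010.2 thousand.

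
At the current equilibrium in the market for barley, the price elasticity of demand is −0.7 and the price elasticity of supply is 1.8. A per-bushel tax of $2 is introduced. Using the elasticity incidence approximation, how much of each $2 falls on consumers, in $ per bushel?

Consumers bear ≈ $1.44 per bushel.

Incidence ratio: consumers' share ≈ εs / (εs + |εd|) = 1.8 / (1.8 + 0.7) = 0.72.
So consumers bear ≈ 0.72 × $2 = $1.44; producers bear $0.56.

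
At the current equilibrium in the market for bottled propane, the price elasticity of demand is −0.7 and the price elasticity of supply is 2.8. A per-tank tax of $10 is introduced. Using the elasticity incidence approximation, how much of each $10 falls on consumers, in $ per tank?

Consumers bear ≈ $8 per tank.

Incidence ratio: consumers' share ≈ εs / (εs + |εd|) = 2.8 / (2.8 + 0.7) = 0.8.
So consumers bear ≈ 0.8 × $10 = $8; producers bear $2.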